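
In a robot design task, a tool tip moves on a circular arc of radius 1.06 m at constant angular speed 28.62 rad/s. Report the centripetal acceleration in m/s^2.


a_c = omega^2 * r = 28.62^2 * 1.06 = 868.2507

868.2507 m/s^2


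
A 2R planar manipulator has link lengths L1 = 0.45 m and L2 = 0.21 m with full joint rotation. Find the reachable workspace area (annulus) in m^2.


r_max = L1 + L2 = 0.6600, r_min = |L1 - L2| = 0.2400
A = pi*(r_max^2 - r_min^2) = pi*(0.4356 - 0.0576) = 1.1875

1.1875 m^2


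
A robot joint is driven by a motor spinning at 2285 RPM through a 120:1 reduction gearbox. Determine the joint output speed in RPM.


omega_joint = omega_motor / N = 2285 / 120 = 19.0417

19.0417 RPM


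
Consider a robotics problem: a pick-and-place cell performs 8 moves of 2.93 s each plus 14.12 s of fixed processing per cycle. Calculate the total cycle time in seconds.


T = 8*2.93 + 14.12 = 37.5600

37.5600 s


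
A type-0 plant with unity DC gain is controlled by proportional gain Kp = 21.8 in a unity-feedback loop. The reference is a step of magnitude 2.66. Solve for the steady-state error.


e_ss = R/(1 + Kp) = 2.66/(1 + 21.8) = 2.66/22.8000 = 0.1167

0.1167


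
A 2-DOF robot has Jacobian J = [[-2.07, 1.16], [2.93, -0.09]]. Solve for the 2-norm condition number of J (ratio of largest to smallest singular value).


JJ^T eigenvalues: trace(JJ^T) = 14.2235, det(JJ^T) = det(J)^2 = 10.32015625
s_max^2 = (14.2235 + sqrt(161.02732725))/2 = 13.45657717
s_min^2 = (14.2235 - sqrt(161.02732725))/2 = 0.76692283
kappa = s_max/s_min = sqrt(13.45657717/0.76692283) = 4.1888

4.1888


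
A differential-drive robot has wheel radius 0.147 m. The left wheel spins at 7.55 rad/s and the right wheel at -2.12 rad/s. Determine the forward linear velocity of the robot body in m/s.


v = r*(wR + wL)/2 = 0.147*(-2.12 + 7.55)/2 = 0.3991

0.3991 m/s


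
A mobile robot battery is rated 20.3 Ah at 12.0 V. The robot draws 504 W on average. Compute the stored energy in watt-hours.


E = capacity * V = 20.3*12.0 = 243.6000

243.6000 Wh


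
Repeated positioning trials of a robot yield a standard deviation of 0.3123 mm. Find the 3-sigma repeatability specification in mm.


repeatability = 3*sigma = 3*0.3123 = 0.9369

0.9369 mm


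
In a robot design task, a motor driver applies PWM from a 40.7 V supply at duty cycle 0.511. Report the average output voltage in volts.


V_avg = V_supply * D = 40.7*0.511 = 20.7977

20.7977 V


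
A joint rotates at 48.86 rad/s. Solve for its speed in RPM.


RPM = 48.86 * 60/(2*pi) = 466.5786

466.5786 RPM


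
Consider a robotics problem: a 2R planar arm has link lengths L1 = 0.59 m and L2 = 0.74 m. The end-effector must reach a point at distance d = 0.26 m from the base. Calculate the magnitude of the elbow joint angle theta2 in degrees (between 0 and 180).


cos(th2) = (d^2 - L1^2 - L2^2)/(2*L1*L2) = (0.26^2 - 0.59^2 - 0.74^2)/(2*0.59*0.74) = -0.94835089
th2 = acos(-0.94835089) = 161.5049 deg

161.5049 degrees


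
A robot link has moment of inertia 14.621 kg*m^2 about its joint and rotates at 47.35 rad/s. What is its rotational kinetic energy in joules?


KE = (1/2)*I*omega^2 = 0.5*14.621*47.35^2 = 16390.3055

16390.3055 J


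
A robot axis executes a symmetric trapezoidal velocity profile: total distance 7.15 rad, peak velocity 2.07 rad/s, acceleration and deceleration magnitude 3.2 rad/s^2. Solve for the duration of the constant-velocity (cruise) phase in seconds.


t_acc = v/a = 0.646875 s, d_acc = v^2/(2a) = 0.669516 rad each
d_cruise = 7.15 - 2*0.669516 = 5.810968 rad
t_cruise = d_cruise/v = 5.810968/2.07 = 2.8072

2.8072 s


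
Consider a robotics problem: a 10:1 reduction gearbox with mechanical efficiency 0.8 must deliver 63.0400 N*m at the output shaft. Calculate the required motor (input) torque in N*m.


tau_in = tau_out / (N * eta) = 63.0400 / (10 * 0.8) = 7.8800

7.8800 N*m


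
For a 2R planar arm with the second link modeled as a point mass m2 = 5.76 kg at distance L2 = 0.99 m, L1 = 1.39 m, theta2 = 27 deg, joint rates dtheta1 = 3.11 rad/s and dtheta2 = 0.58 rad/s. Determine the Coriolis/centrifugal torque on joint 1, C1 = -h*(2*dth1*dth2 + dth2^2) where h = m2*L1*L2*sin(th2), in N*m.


h = m2*L1*L2*sin(th2) = 5.76*1.39*0.99*sin(27 deg) = 3.598481
C1 = -h*(2*3.11*0.58 + 0.58^2) = -3.598481*3.9440 = -14.1924

-14.1924 N*m


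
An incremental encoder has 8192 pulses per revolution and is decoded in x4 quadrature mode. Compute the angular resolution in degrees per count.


resolution = 360 / (PPR * 4) = 360 / 32768 = 0.0110

0.0110 degrees


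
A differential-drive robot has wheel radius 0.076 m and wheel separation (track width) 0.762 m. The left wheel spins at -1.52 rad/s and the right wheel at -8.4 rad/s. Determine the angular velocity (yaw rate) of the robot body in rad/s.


omega = r*(wR - wL)/L = 0.076*(-8.4 - (-1.52))/0.762 = -0.6862

-0.6862 rad/s


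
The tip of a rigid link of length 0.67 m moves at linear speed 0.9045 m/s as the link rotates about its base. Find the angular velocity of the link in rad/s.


omega = v / L = 0.9045 / 0.67 = 1.3500

1.3500 rad/s


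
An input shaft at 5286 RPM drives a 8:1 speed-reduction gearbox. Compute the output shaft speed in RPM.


omega_out = omega_in / N = 5286 / 8 = 660.7500

660.7500 RPM


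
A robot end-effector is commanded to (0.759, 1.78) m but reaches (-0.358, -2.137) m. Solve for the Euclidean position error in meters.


dx = -0.358 - (0.759) = -1.1170, dy = -2.137 - (1.78) = -3.9170
err = sqrt(1.247689 + 15.342889) = 4.0732

4.0732 m


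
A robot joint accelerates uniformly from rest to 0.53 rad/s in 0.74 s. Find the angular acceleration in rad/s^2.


alpha = delta_omega / t = 0.53 / 0.74 = 0.7162

0.7162 rad/s^2


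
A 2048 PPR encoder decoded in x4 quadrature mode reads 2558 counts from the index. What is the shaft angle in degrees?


angle = counts * 360 / (PPR*4) = 2558 * 360 / 8192 = 112.4121

112.4121 degrees


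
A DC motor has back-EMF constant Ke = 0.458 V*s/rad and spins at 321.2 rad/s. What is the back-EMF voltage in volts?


V_emf = Ke * omega = 0.458*321.2 = 147.1096

147.1096 V


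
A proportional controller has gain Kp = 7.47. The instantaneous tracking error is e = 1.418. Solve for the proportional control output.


u_P = Kp * e = 7.47 * 1.418 = 10.5925

10.5925


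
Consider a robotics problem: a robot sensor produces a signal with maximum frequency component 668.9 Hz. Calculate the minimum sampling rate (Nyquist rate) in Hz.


f_s,min = 2*f_max = 2*668.9 = 1337.8000

1337.8000 Hz


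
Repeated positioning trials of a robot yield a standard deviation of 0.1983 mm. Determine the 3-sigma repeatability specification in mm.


repeatability = 3*sigma = 3*0.1983 = 0.5949

0.5949 mm


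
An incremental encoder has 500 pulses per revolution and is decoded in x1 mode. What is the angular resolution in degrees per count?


resolution = 360 / (PPR * 1) = 360 / 500 = 0.7200

0.7200 degrees


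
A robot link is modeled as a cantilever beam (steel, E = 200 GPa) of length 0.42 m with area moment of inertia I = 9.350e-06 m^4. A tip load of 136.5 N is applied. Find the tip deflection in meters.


delta = F*L^3/(3*E*I) = 136.5*0.42^3/(3*2.000e+11*9.350e-06)
      = 10.113012/5610000 = 1.8027e-06

1.8027e-06 m


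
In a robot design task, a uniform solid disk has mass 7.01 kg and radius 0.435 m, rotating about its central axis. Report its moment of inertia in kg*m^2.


I = (1/2)*m*R^2 = 0.5*7.01*0.435^2 = 0.6632

0.6632 kg*m^2


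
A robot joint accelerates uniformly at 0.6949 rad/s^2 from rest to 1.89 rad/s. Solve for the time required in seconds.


t = delta_omega / alpha = 1.89 / 0.6949 = 2.7198

2.7198 s


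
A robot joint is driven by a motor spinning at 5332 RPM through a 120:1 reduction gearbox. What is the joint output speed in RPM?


omega_joint = omega_motor / N = 5332 / 120 = 44.4333

44.4333 RPM


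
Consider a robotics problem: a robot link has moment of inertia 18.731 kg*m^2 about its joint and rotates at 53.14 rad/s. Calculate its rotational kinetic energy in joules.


KE = (1/2)*I*omega^2 = 0.5*18.731*53.14^2 = 26446.8571

26446.8571 J


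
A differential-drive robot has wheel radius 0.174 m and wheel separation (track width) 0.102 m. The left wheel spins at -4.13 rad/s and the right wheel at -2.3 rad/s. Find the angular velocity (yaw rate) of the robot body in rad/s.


omega = r*(wR - wL)/L = 0.174*(-2.3 - (-4.13))/0.102 = 3.1218

3.1218 rad/s


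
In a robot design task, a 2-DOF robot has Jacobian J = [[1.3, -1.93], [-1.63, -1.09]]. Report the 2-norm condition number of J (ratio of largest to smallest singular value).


JJ^T eigenvalues: trace(JJ^T) = 9.2599, det(JJ^T) = det(J)^2 = 20.82005641
s_max^2 = (9.2599 + sqrt(2.46552237))/2 = 5.41504910
s_min^2 = (9.2599 - sqrt(2.46552237))/2 = 3.84485090
kappa = s_max/s_min = sqrt(5.41504910/3.84485090) = 1.1868

1.1868


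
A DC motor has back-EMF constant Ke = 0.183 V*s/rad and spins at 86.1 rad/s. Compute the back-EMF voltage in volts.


V_emf = Ke * omega = 0.183*86.1 = 15.7563

15.7563 V


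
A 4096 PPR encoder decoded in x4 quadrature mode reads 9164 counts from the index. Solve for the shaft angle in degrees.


angle = counts * 360 / (PPR*4) = 9164 * 360 / 16384 = 201.3574

201.3574 degrees


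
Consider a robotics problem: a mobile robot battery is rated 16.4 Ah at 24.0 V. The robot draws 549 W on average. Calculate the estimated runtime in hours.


E = 16.4*24.0 = 393.6000 Wh
t = E/P = 393.6000/549 = 0.7169

0.7169 hours


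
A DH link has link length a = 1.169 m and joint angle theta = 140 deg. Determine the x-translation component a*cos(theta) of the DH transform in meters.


a*cos(theta) = 1.169*cos(140 deg) = -0.8955

-0.8955 m


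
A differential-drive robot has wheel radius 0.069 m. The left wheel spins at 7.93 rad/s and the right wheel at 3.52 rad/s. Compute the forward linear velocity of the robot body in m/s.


v = r*(wR + wL)/2 = 0.069*(3.52 + 7.93)/2 = 0.3950

0.3950 m/s


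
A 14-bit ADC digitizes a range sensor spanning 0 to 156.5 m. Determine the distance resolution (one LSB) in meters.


res = range / 2^n = 156.5/2^14 = 156.5/16384 = 0.0096

0.0096 m


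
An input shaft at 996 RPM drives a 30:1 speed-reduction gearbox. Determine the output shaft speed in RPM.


omega_out = omega_in / N = 996 / 30 = 33.2000

33.2000 RPM


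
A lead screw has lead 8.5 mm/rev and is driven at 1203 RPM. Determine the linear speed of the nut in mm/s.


v = lead * (RPM/60) = 8.5*1203/60 = 170.4250

170.4250 mm/s


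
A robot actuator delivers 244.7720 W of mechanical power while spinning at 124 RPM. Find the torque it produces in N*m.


omega = 124 * 2*pi/60 = 12.985250 rad/s
tau = P / omega = 244.7720 / 12.985250 = 18.8500

18.8500 N*m


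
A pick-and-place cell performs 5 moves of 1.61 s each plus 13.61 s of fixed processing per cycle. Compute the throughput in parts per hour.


T_cycle = 5*1.61 + 13.61 = 21.6600 s
rate = 3600/T = 166.2050

166.2050 parts/hour


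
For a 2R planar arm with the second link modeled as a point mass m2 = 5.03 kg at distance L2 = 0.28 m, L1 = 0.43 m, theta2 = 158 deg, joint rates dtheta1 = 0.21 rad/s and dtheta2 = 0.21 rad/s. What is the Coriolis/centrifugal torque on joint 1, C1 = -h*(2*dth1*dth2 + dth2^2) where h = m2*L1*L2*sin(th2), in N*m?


h = m2*L1*L2*sin(th2) = 5.03*0.43*0.28*sin(158 deg) = 0.226866
C1 = -h*(2*0.21*0.21 + 0.21^2) = -0.226866*0.1323 = -0.0300

-0.0300 N*m


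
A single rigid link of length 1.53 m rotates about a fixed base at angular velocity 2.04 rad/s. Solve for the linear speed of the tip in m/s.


v = L*omega = 1.53 * 2.04 = 3.1212

3.1212 m/s


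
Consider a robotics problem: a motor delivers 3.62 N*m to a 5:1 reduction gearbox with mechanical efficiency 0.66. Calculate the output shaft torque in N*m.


tau_out = tau_in * N * eta = 3.62 * 5 * 0.66 = 11.9460

11.9460 N*m


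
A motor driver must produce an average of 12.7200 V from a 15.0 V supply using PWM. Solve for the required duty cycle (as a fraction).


D = V_avg/V_supply = 12.7200/15.0 = 0.8480

0.8480


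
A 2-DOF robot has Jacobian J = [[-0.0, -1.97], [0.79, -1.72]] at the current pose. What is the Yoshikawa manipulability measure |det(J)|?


det(J) = -0.0*-1.72 - (-1.97)*(0.79) = 1.5563
|det(J)| = 1.5563

1.5563


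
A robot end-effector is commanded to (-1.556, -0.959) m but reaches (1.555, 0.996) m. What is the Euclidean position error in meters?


dx = 1.555 - (-1.556) = 3.1110, dy = 0.996 - (-0.959) = 1.9550
err = sqrt(9.678321 + 3.822025) = 3.6743

3.6743 m


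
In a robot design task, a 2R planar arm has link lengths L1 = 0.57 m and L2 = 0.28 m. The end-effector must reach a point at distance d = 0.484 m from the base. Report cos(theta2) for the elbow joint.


cos(th2) = (d^2 - L1^2 - L2^2)/(2*L1*L2) = (0.484^2 - 0.57^2 - 0.28^2)/(2*0.57*0.28) = -0.5296

-0.5296


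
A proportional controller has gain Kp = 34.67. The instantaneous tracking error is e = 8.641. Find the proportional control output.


u_P = Kp * e = 34.67 * 8.641 = 299.5835

299.5835


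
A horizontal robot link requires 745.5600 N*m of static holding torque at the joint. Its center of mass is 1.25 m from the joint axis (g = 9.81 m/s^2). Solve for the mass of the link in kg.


m = tau / (g*L) = 745.5600 / (9.81 * 1.25) = 60.8000

60.8000 kg


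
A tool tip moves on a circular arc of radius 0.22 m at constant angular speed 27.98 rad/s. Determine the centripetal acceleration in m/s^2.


a_c = omega^2 * r = 27.98^2 * 0.22 = 172.2337

172.2337 m/s^2


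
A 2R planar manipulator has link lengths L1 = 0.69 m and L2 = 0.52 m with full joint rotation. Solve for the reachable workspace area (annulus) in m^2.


r_max = L1 + L2 = 1.2100, r_min = |L1 - L2| = 0.1700
A = pi*(r_max^2 - r_min^2) = pi*(1.4641 - 0.0289) = 4.5088

4.5088 m^2


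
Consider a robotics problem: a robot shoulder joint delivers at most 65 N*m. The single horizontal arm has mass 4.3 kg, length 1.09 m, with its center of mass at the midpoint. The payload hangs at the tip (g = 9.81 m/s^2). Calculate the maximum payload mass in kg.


tau_arm = m_arm*g*(L/2) = 4.3*9.81*1.09/2 = 22.9897 N*m
tau_payload = tau_max - tau_arm = 65 - 22.9897 = 42.0103
m_payload = tau_payload / (g*L) = 42.0103 / (9.81*1.09) = 3.9288

3.9288 kg


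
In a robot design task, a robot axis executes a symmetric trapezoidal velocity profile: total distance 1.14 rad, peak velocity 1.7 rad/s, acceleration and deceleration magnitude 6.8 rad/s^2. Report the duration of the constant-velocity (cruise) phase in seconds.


t_acc = v/a = 0.250000 s, d_acc = v^2/(2a) = 0.212500 rad each
d_cruise = 1.14 - 2*0.212500 = 0.715000 rad
t_cruise = d_cruise/v = 0.715000/1.7 = 0.4206

0.4206 s


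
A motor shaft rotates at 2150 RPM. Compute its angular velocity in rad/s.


omega = 2150 * 2*pi/60 = 225.1475

225.1475 rad/s


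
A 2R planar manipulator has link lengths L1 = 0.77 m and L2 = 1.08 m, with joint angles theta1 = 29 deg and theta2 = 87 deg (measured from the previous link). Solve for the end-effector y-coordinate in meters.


y = L1*sin(th1) + L2*sin(th1+th2) = 0.77*sin(29 deg) + 1.08*sin(116 deg) = 1.3440

1.3440 m


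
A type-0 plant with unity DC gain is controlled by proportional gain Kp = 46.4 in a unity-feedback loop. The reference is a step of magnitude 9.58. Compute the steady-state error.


e_ss = R/(1 + Kp) = 9.58/(1 + 46.4) = 9.58/47.4000 = 0.2021

0.2021


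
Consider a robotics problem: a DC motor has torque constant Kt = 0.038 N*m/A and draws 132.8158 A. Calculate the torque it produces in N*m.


tau = Kt * I = 0.038*132.8158 = 5.0470

5.0470 N*m


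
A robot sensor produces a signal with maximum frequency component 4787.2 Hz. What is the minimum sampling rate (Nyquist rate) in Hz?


f_s,min = 2*f_max = 2*4787.2 = 9574.4000

9574.4000 Hz


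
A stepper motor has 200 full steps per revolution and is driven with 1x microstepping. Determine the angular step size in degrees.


step = 360/(200*1) = 360/200 = 1.8000

1.8000 degrees


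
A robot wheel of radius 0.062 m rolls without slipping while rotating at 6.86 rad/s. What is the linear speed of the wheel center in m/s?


v = omega * r = 6.86 * 0.062 = 0.4253

0.4253 m/s


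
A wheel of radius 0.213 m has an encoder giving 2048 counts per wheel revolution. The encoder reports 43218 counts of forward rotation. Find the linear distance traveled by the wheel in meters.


revs = 43218/2048 = 21.102539
d = revs * 2*pi*r = 21.102539 * 2*pi*0.213 = 28.2419

28.2419 m


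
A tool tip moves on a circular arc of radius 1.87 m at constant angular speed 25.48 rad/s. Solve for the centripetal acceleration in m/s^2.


a_c = omega^2 * r = 25.48^2 * 1.87 = 1214.0608

1214.0608 m/s^2


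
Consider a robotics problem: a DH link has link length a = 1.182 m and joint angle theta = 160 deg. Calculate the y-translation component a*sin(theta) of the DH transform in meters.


a*sin(theta) = 1.182*sin(160 deg) = 0.4043

0.4043 m


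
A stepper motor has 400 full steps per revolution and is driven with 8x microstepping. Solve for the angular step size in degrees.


step = 360/(400*8) = 360/3200 = 0.1125

0.1125 degrees


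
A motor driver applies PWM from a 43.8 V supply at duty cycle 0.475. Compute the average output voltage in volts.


V_avg = V_supply * D = 43.8*0.475 = 20.8050

20.8050 V


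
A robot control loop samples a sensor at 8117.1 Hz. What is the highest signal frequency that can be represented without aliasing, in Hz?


f_max = f_s/2 = 8117.1/2 = 4058.5500

4058.5500 Hz


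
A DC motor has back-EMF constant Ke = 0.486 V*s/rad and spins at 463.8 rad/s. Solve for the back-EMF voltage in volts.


V_emf = Ke * omega = 0.486*463.8 = 225.4068

225.4068 V


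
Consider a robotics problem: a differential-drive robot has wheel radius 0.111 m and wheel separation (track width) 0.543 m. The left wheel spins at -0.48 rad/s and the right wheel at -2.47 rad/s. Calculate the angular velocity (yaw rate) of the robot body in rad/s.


omega = r*(wR - wL)/L = 0.111*(-2.47 - (-0.48))/0.543 = -0.4068

-0.4068 rad/s


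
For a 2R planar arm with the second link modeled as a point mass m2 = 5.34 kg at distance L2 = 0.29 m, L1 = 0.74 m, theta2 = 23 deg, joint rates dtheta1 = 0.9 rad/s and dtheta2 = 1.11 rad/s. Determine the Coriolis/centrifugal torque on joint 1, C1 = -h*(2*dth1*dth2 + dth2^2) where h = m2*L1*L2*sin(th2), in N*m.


h = m2*L1*L2*sin(th2) = 5.34*0.74*0.29*sin(23 deg) = 0.447764
C1 = -h*(2*0.9*1.11 + 1.11^2) = -0.447764*3.2301 = -1.4463

-1.4463 N*m


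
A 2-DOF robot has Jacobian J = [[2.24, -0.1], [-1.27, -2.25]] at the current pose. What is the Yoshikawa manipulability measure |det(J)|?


det(J) = 2.24*-2.25 - (-0.1)*(-1.27) = -5.1670
|det(J)| = 5.1670

5.1670


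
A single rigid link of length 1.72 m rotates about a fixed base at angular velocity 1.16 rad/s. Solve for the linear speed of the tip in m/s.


v = L*omega = 1.72 * 1.16 = 1.9952

1.9952 m/s


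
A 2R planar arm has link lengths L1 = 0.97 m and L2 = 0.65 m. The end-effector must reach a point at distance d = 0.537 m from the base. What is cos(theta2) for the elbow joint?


cos(th2) = (d^2 - L1^2 - L2^2)/(2*L1*L2) = (0.537^2 - 0.97^2 - 0.65^2)/(2*0.97*0.65) = -0.8525

-0.8525


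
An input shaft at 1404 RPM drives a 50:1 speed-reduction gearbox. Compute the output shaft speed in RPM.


omega_out = omega_in / N = 1404 / 50 = 28.0800

28.0800 RPM


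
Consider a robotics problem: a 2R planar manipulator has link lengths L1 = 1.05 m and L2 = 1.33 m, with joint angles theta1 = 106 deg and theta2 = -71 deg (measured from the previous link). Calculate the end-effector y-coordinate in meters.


y = L1*sin(th1) + L2*sin(th1+th2) = 1.05*sin(106 deg) + 1.33*sin(35 deg) = 1.7722

1.7722 m


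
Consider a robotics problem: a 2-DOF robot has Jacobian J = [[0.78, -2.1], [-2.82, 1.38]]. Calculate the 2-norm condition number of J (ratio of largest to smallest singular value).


JJ^T eigenvalues: trace(JJ^T) = 14.8752, det(JJ^T) = det(J)^2 = 23.47983936
s_max^2 = (14.8752 + sqrt(127.35221760))/2 = 13.08012199
s_min^2 = (14.8752 - sqrt(127.35221760))/2 = 1.79507801
kappa = s_max/s_min = sqrt(13.08012199/1.79507801) = 2.6994

2.6994


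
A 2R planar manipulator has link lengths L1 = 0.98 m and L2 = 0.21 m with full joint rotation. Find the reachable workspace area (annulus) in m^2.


r_max = L1 + L2 = 1.1900, r_min = |L1 - L2| = 0.7700
A = pi*(r_max^2 - r_min^2) = pi*(1.4161 - 0.5929) = 2.5862

2.5862 m^2


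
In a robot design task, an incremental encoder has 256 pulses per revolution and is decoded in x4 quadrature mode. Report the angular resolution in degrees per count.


resolution = 360 / (PPR * 4) = 360 / 1024 = 0.3516

0.3516 degrees


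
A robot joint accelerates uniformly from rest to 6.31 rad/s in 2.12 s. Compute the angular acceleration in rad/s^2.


alpha = delta_omega / t = 6.31 / 2.12 = 2.9764

2.9764 rad/s^2


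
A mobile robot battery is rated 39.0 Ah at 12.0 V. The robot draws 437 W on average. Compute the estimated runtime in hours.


E = 39.0*12.0 = 468.0000 Wh
t = E/P = 468.0000/437 = 1.0709

1.0709 hours


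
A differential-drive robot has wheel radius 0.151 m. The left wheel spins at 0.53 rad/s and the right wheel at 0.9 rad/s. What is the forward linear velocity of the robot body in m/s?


v = r*(wR + wL)/2 = 0.151*(0.9 + 0.53)/2 = 0.1080

0.1080 m/s


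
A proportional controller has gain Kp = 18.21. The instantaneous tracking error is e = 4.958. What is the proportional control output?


u_P = Kp * e = 18.21 * 4.958 = 90.2852

90.2852


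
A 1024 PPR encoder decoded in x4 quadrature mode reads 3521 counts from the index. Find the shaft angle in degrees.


angle = counts * 360 / (PPR*4) = 3521 * 360 / 4096 = 309.4629

309.4629 degrees


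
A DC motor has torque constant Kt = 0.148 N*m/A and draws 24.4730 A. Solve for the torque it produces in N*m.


tau = Kt * I = 0.148*24.4730 = 3.6220

3.6220 N*m


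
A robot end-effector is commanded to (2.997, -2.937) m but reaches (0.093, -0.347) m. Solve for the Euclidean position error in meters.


dx = 0.093 - (2.997) = -2.9040, dy = -0.347 - (-2.937) = 2.5900
err = sqrt(8.433216 + 6.708100) = 3.8912

3.8912 m


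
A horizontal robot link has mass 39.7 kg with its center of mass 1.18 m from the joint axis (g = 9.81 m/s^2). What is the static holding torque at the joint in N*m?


tau = m*g*L = 39.7 * 9.81 * 1.18 = 459.5593

459.5593 N*m


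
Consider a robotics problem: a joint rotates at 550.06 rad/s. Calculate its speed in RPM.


RPM = 550.06 * 60/(2*pi) = 5252.6861

5252.6861 RPM


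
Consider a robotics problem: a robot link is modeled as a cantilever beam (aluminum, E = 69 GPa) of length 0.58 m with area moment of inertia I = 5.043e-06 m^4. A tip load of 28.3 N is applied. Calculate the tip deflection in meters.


delta = F*L^3/(3*E*I) = 28.3*0.58^3/(3*6.900e+10*5.043e-06)
      = 5.5216696/1043901 = 5.2895e-06

5.2895e-06 m


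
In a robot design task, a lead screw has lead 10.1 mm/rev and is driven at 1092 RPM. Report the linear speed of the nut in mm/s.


v = lead * (RPM/60) = 10.1*1092/60 = 183.8200

183.8200 mm/s


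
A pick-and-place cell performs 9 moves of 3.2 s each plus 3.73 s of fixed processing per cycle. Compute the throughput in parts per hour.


T_cycle = 9*3.2 + 3.73 = 32.5300 s
rate = 3600/T = 110.6671

110.6671 parts/hour


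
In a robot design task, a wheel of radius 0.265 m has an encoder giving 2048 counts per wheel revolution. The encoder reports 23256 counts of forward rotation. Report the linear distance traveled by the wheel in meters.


revs = 23256/2048 = 11.355469
d = revs * 2*pi*r = 11.355469 * 2*pi*0.265 = 18.9074

18.9074 m


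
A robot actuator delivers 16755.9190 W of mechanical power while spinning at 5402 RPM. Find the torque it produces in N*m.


omega = 5402 * 2*pi/60 = 565.696117 rad/s
tau = P / omega = 16755.9190 / 565.696117 = 29.6200

29.6200 N*m


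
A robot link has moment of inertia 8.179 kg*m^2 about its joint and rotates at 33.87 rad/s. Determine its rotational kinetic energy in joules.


KE = (1/2)*I*omega^2 = 0.5*8.179*33.87^2 = 4691.3799

4691.3799 J


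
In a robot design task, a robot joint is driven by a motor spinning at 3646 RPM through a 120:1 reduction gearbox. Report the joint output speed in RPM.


omega_joint = omega_motor / N = 3646 / 120 = 30.3833

30.3833 RPM


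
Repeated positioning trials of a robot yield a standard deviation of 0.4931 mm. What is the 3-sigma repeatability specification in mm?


repeatability = 3*sigma = 3*0.4931 = 1.4793

1.4793 mm


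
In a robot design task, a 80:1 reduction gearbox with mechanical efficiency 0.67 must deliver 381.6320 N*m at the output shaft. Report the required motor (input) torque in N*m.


tau_in = tau_out / (N * eta) = 381.6320 / (80 * 0.67) = 7.1200

7.1200 N*m


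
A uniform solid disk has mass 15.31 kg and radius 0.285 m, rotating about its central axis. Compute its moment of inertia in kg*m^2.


I = (1/2)*m*R^2 = 0.5*15.31*0.285^2 = 0.6218

0.6218 kg*m^2


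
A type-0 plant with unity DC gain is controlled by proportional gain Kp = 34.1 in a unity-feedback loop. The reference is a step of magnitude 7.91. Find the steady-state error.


e_ss = R/(1 + Kp) = 7.91/(1 + 34.1) = 7.91/35.1000 = 0.2254

0.2254


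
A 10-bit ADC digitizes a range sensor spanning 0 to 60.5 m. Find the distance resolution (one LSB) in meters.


res = range / 2^n = 60.5/2^10 = 60.5/1024 = 0.0591

0.0591 m


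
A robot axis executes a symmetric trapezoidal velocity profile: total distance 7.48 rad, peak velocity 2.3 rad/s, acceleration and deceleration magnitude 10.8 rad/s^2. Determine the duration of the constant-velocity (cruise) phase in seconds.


t_acc = v/a = 0.212963 s, d_acc = v^2/(2a) = 0.244907 rad each
d_cruise = 7.48 - 2*0.244907 = 6.990186 rad
t_cruise = d_cruise/v = 6.990186/2.3 = 3.0392

3.0392 s


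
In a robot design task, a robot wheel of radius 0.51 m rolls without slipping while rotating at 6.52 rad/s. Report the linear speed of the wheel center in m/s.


v = omega * r = 6.52 * 0.51 = 3.3252

3.3252 m/s


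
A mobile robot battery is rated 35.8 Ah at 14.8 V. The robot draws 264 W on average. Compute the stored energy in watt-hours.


E = capacity * V = 35.8*14.8 = 529.8400

529.8400 Wh


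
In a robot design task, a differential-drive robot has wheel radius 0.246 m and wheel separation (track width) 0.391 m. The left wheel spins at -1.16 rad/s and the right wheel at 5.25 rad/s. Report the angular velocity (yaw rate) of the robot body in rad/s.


omega = r*(wR - wL)/L = 0.246*(5.25 - (-1.16))/0.391 = 4.0329

4.0329 rad/s


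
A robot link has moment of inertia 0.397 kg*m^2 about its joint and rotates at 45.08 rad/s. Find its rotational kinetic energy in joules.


KE = (1/2)*I*omega^2 = 0.5*0.397*45.08^2 = 403.3930

403.3930 J


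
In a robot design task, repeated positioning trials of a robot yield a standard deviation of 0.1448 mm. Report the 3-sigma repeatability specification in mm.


repeatability = 3*sigma = 3*0.1448 = 0.4344

0.4344 mm


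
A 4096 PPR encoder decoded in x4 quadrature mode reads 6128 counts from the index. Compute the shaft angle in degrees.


angle = counts * 360 / (PPR*4) = 6128 * 360 / 16384 = 134.6484

134.6484 degrees


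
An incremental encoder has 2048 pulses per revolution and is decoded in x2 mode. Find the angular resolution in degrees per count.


resolution = 360 / (PPR * 2) = 360 / 4096 = 0.0879

0.0879 degrees


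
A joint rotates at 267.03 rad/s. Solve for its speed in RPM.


RPM = 267.03 * 60/(2*pi) = 2549.9487

2549.9487 RPM


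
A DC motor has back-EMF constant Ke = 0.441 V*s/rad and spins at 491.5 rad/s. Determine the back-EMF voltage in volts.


V_emf = Ke * omega = 0.441*491.5 = 216.7515

216.7515 V


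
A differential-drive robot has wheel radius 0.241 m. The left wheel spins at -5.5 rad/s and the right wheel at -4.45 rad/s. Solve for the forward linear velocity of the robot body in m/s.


v = r*(wR + wL)/2 = 0.241*(-4.45 + -5.5)/2 = -1.1990

-1.1990 m/s


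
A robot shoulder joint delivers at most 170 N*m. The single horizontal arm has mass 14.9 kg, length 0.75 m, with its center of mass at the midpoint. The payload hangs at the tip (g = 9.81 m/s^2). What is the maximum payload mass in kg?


tau_arm = m_arm*g*(L/2) = 14.9*9.81*0.75/2 = 54.8134 N*m
tau_payload = tau_max - tau_arm = 170 - 54.8134 = 115.1866
m_payload = tau_payload / (g*L) = 115.1866 / (9.81*0.75) = 15.6557

15.6557 kg


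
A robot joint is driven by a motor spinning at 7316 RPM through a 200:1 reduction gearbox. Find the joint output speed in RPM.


omega_joint = omega_motor / N = 7316 / 200 = 36.5800

36.5800 RPM


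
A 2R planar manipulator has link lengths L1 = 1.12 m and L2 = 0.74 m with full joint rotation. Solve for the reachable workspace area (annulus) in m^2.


r_max = L1 + L2 = 1.8600, r_min = |L1 - L2| = 0.3800
A = pi*(r_max^2 - r_min^2) = pi*(3.4596 - 0.1444) = 10.4150

10.4150 m^2


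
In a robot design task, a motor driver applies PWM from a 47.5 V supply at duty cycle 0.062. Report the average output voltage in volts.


V_avg = V_supply * D = 47.5*0.062 = 2.9450

2.9450 V


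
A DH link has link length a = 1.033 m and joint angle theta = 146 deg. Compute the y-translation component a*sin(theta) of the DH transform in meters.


a*sin(theta) = 1.033*sin(146 deg) = 0.5776

0.5776 m


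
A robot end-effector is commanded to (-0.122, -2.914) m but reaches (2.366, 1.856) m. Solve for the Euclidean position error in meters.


dx = 2.366 - (-0.122) = 2.4880, dy = 1.856 - (-2.914) = 4.7700
err = sqrt(6.190144 + 22.752900) = 5.3799

5.3799 m


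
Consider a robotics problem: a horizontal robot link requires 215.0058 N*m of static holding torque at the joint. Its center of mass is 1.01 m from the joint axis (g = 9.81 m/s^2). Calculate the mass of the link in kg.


m = tau / (g*L) = 215.0058 / (9.81 * 1.01) = 21.7000

21.7000 kg


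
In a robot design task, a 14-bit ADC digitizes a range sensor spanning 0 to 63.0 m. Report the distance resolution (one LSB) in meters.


res = range / 2^n = 63.0/2^14 = 63.0/16384 = 0.0038

0.0038 m


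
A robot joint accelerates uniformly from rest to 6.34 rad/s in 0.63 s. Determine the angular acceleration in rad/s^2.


alpha = delta_omega / t = 6.34 / 0.63 = 10.0635

10.0635 rad/s^2


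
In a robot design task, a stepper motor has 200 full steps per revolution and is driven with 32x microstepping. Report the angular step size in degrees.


step = 360/(200*32) = 360/6400 = 0.0563

0.0563 degrees


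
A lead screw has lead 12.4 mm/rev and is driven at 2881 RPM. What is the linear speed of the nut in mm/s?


v = lead * (RPM/60) = 12.4*2881/60 = 595.4067

595.4067 mm/s


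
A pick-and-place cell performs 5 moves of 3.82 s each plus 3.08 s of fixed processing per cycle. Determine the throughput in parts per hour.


T_cycle = 5*3.82 + 3.08 = 22.1800 s
rate = 3600/T = 162.3084

162.3084 parts/hour


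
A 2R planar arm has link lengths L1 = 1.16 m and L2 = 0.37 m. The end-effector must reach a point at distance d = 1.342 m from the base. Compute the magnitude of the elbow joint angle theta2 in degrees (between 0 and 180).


cos(th2) = (d^2 - L1^2 - L2^2)/(2*L1*L2) = (1.342^2 - 1.16^2 - 0.37^2)/(2*1.16*0.37) = 0.37099720
th2 = acos(0.37099720) = 68.2229 deg

68.2229 degrees


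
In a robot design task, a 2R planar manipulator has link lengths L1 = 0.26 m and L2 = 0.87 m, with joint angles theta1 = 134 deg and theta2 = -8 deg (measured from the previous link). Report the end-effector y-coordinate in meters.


y = L1*sin(th1) + L2*sin(th1+th2) = 0.26*sin(134 deg) + 0.87*sin(126 deg) = 0.8909

0.8909 m


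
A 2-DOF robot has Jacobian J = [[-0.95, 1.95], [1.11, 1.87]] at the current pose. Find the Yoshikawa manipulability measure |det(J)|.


det(J) = -0.95*1.87 - (1.95)*(1.11) = -3.9410
|det(J)| = 3.9410

3.9410


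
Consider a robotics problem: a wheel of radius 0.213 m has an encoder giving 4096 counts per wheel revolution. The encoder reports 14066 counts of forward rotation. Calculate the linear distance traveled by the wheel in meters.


revs = 14066/4096 = 3.434082
d = revs * 2*pi*r = 3.434082 * 2*pi*0.213 = 4.5959

4.5959 m


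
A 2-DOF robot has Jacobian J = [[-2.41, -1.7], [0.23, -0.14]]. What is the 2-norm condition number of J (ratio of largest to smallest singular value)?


JJ^T eigenvalues: trace(JJ^T) = 8.7706, det(JJ^T) = det(J)^2 = 0.53056656
s_max^2 = (8.7706 + sqrt(74.80115812))/2 = 8.70968314
s_min^2 = (8.7706 - sqrt(74.80115812))/2 = 0.06091686
kappa = s_max/s_min = sqrt(8.70968314/0.06091686) = 11.9573

11.9573


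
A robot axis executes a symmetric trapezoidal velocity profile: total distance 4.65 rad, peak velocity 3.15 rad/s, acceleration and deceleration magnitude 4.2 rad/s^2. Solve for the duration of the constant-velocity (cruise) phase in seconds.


t_acc = v/a = 0.750000 s, d_acc = v^2/(2a) = 1.181250 rad each
d_cruise = 4.65 - 2*1.181250 = 2.287500 rad
t_cruise = d_cruise/v = 2.287500/3.15 = 0.7262

0.7262 s


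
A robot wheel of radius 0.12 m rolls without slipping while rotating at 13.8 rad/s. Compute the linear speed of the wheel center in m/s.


v = omega * r = 13.8 * 0.12 = 1.6560

1.6560 m/s


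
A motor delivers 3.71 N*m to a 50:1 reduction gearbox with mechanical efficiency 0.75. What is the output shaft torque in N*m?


tau_out = tau_in * N * eta = 3.71 * 50 * 0.75 = 139.1250

139.1250 N*m


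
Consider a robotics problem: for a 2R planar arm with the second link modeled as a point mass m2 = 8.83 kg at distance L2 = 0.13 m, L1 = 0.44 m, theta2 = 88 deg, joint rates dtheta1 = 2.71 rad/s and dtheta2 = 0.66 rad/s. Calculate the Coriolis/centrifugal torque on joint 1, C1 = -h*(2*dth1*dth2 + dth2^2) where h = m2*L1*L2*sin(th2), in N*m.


h = m2*L1*L2*sin(th2) = 8.83*0.44*0.13*sin(88 deg) = 0.504768
C1 = -h*(2*2.71*0.66 + 0.66^2) = -0.504768*4.0128 = -2.0255

-2.0255 N*m


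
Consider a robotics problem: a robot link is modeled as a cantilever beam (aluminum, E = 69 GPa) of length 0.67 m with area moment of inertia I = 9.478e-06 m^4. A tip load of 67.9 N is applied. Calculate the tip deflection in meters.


delta = F*L^3/(3*E*I) = 67.9*0.67^3/(3*6.900e+10*9.478e-06)
      = 20.4218077/1961946 = 1.0409e-05

1.0409e-05 m


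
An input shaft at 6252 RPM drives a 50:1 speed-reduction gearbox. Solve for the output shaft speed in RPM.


omega_out = omega_in / N = 6252 / 50 = 125.0400

125.0400 RPM


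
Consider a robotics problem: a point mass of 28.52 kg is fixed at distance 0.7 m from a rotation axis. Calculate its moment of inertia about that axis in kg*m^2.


I = m*r^2 = 28.52*0.7^2 = 13.9748

13.9748 kg*m^2


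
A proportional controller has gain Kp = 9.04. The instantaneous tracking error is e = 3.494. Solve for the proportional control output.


u_P = Kp * e = 9.04 * 3.494 = 31.5858

31.5858


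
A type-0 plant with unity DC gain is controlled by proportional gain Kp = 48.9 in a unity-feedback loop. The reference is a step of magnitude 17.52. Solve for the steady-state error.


e_ss = R/(1 + Kp) = 17.52/(1 + 48.9) = 17.52/49.9000 = 0.3511

0.3511


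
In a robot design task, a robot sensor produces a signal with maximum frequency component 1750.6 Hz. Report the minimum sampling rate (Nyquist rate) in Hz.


f_s,min = 2*f_max = 2*1750.6 = 3501.2000

3501.2000 Hz


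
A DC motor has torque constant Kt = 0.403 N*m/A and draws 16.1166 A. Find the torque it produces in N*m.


tau = Kt * I = 0.403*16.1166 = 6.4950

6.4950 N*m


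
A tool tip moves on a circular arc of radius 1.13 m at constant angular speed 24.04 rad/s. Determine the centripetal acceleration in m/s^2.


a_c = omega^2 * r = 24.04^2 * 1.13 = 653.0514

653.0514 m/s^2


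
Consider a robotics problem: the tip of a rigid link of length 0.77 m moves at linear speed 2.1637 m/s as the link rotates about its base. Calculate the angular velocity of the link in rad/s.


omega = v / L = 2.1637 / 0.77 = 2.8100

2.8100 rad/s


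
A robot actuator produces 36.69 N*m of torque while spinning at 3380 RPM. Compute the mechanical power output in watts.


omega = 3380 * 2*pi/60 = 353.952772 rad/s
P = tau * omega = 36.69 * 353.952772 = 12986.5272

12986.5272 W


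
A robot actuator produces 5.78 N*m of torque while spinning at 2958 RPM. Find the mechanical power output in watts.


omega = 2958 * 2*pi/60 = 309.761036 rad/s
P = tau * omega = 5.78 * 309.761036 = 1790.4188

1790.4188 W


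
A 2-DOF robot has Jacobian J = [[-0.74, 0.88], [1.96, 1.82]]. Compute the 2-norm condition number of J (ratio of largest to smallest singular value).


JJ^T eigenvalues: trace(JJ^T) = 8.4760, det(JJ^T) = det(J)^2 = 9.43472656
s_max^2 = (8.4760 + sqrt(34.10366976))/2 = 7.15791737
s_min^2 = (8.4760 - sqrt(34.10366976))/2 = 1.31808263
kappa = s_max/s_min = sqrt(7.15791737/1.31808263) = 2.3304

2.3304


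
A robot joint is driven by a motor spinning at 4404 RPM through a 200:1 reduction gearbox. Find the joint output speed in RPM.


omega_joint = omega_motor / N = 4404 / 200 = 22.0200

22.0200 RPM


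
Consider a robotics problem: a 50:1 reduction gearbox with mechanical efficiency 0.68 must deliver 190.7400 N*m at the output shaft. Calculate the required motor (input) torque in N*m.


tau_in = tau_out / (N * eta) = 190.7400 / (50 * 0.68) = 5.6100

5.6100 N*m


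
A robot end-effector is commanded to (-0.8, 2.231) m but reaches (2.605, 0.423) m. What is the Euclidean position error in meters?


dx = 2.605 - (-0.8) = 3.4050, dy = 0.423 - (2.231) = -1.8080
err = sqrt(11.594025 + 3.268864) = 3.8552

3.8552 m


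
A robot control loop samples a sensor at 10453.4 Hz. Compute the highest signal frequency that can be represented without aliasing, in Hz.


f_max = f_s/2 = 10453.4/2 = 5226.7000

5226.7000 Hz


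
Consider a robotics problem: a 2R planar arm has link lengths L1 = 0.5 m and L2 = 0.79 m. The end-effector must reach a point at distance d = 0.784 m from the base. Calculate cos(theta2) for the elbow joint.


cos(th2) = (d^2 - L1^2 - L2^2)/(2*L1*L2) = (0.784^2 - 0.5^2 - 0.79^2)/(2*0.5*0.79) = -0.3284

-0.3284


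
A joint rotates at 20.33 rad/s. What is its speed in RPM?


RPM = 20.33 * 60/(2*pi) = 194.1372

194.1372 RPM


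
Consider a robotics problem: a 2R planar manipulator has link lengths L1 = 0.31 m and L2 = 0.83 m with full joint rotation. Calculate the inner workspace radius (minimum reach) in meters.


r_min = |L1 - L2| = |0.31 - 0.83| = 0.5200

0.5200 m


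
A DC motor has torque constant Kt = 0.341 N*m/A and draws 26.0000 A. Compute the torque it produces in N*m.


tau = Kt * I = 0.341*26.0000 = 8.8660

8.8660 N*m


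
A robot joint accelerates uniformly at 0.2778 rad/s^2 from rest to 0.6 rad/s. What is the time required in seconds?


t = delta_omega / alpha = 0.6 / 0.2778 = 2.1598

2.1598 s


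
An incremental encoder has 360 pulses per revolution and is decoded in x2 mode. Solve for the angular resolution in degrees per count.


resolution = 360 / (PPR * 2) = 360 / 720 = 0.5000

0.5000 degrees


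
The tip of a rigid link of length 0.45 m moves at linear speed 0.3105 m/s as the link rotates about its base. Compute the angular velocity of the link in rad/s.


omega = v / L = 0.3105 / 0.45 = 0.6900

0.6900 rad/s
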